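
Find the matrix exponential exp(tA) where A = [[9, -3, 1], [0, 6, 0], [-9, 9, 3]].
e^{tA} = [[(3*t + 1)*e^{6*t}, -3*t*e^{6*t}, t*e^{6*t}], [0, e^{6*t}, 0], [-9*t*e^{6*t}, 9*t*e^{6*t}, (1 - 3*t)*e^{6*t}]]

A has Jordan form J = [[6, 1, 0], [0, 6, 0], [0, 0, 6]] with A = PJP^{-1}, so e^{tA} = P e^{tJ} P^{-1}.

For a Jordan block J_k(λ), e^{tJ_k(λ)} = e^{λt} · (I + tN + t^2 N^2/2! + ... + t^{k-1} N^{k-1}/(k-1)!) where N is the nilpotent superdiagonal part.

Assembling the blocks and conjugating back gives the entries of e^{tA} as shown above.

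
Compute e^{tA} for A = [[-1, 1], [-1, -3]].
A has Jordan form J = [[-2, 1], [0, -2]] with A = PJP^{-1}, so e^{tA} = P e^{tJ} P^{-1}.

For a Jordan block J_k(λ), e^{tJ_k(λ)} = e^{λt} · (I + tN + t^2 N^2/2! + ... + t^{k-1} N^{k-1}/(k-1)!) where N is the nilpotent superdiagonal part.

Assembling the blocks and conjugating back gives the entries of e^{tA} as shown above.

e^{tA} = [[(t + 1)*e^{-2*t}, t*e^{-2*t}], [-t*e^{-2*t}, (1 - t)*e^{-2*t}]]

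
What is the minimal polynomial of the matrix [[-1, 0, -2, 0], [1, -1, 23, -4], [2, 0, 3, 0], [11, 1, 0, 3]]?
The characteristic polynomial factors as (x - 1)^4. The minimal polynomial is ∏(x - λ)^{k_λ} where k_λ is the size of the largest Jordan block at λ.

For λ = 1: rank(A - I) = 2, and the largest Jordan block has size 3 (the smallest k with rank((A - I)^k) = rank((A - I)^(k+1))).

So m_A(x) = (x - 1)^3.

m_A(x) = (x - 1)^3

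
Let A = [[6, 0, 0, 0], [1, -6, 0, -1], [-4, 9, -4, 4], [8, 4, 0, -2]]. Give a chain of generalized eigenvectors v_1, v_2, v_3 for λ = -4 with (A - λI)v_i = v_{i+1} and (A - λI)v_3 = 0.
We seek v_1 ∈ ker((A + 4I)^3) \ ker((A + 4I)^2), then set v_{i+1} = (A + 4I) v_i.

One such chain is v_1 = [[0, 0, -2, -1]]^T, v_2 = [[0, 1, -4, -2]]^T, v_3 = [[0, 0, 1, 0]]^T. Check: (A + 4I) v_3 = [[0, 0, 0, 0]]^T = 0.

v_1 = [[0, 0, -2, -1]]^T, v_2 = [[0, 1, -4, -2]]^T, v_3 = [[0, 0, 1, 0]]^T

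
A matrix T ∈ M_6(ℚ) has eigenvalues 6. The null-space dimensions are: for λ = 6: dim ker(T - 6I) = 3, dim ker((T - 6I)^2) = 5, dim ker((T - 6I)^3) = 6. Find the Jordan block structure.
Jordan blocks: (6, 3), (6, 2), (6, 1)

λ = 6: successive nullity increments [3, 2, 1] count blocks of size ≥ k; block sizes are [3, 2, 1].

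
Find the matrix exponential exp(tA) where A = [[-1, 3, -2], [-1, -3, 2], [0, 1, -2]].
A has Jordan form J = [[-2, 1, 0], [0, -2, 1], [0, 0, -2]] with A = PJP^{-1}, so e^{tA} = P e^{tJ} P^{-1}.

For a Jordan block J_k(λ), e^{tJ_k(λ)} = e^{λt} · (I + tN + t^2 N^2/2! + ... + t^{k-1} N^{k-1}/(k-1)!) where N is the nilpotent superdiagonal part.

Assembling the blocks and conjugating back gives the entries of e^{tA} as shown above.

e^{tA} = [[(-t^2 + t + 1)*e^{-2*t}, t*(3 - t)*e^{-2*t}, 2*t*(t - 1)*e^{-2*t}], [-t*e^{-2*t}, (1 - t)*e^{-2*t}, 2*t*e^{-2*t}], [-t^2*e^{-2*t}/2, t*(2 - t)*e^{-2*t}/2, (t^2 + 1)*e^{-2*t}]]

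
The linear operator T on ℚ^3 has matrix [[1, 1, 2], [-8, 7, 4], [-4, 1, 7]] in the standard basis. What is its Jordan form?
The characteristic polynomial is det(xI - A) = (x - 5)^3, so the eigenvalues are 5 (algebraic multiplicity 3).

For λ = 5: rank(A - 5I) = 1, rank((A - 5I)^2) = 0. The eigenspace has dimension 3 - 1 = 2, so there are 2 Jordan blocks; the rank sequence gives block sizes [2, 1].

Assembling the blocks gives the Jordan form J above.

J = [[5, 1, 0], [0, 5, 0], [0, 0, 5]]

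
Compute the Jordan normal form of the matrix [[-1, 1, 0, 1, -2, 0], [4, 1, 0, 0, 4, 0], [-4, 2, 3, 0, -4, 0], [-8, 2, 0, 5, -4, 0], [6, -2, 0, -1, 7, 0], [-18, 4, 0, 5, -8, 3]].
J = [[3, 1, 0, 0, 0, 0], [0, 3, 0, 0, 0, 0], [0, 0, 3, 1, 0, 0], [0, 0, 0, 3, 0, 0], [0, 0, 0, 0, 3, 0], [0, 0, 0, 0, 0, 3]]

The characteristic polynomial is det(xI - A) = (x - 3)^6, so the eigenvalues are 3 (algebraic multiplicity 6).

For λ = 3: rank(A - 3I) = 2, rank((A - 3I)^2) = 0. The eigenspace has dimension 6 - 2 = 4, so there are 4 Jordan blocks; the rank sequence gives block sizes [2, 2, 1, 1].

Assembling the blocks gives the Jordan form J above.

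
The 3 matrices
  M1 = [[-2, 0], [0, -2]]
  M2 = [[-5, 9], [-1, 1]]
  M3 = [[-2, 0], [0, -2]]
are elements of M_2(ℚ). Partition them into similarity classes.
Characteristic polynomials: χ_{M1} = (x + 2)^2, χ_{M2} = (x + 2)^2, χ_{M3} = (x + 2)^2.

{M1, M3}: invariant factors x + 2, x + 2.

{M2}: invariant factors (x + 2)^2.

Matrices are similar if and only if their invariant-factor lists agree; the partition into similarity classes is {M1, M3}, {M2}.

2 classes: {M1, M3}, {M2}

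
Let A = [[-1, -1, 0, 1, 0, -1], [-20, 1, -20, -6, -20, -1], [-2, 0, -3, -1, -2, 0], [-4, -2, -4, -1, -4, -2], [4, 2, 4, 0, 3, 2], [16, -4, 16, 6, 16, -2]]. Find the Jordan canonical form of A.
The characteristic polynomial is det(xI - A) = (x - 2)(x + 1)^5, so the eigenvalues are -1 (algebraic multiplicity 5), 2 (algebraic multiplicity 1).

For λ = -1: rank(A + I) = 3, rank((A + I)^2) = 1. The eigenspace has dimension 6 - 3 = 3, so there are 3 Jordan blocks; the rank sequence gives block sizes [2, 2, 1].

For λ = 2: algebraic multiplicity 1 gives one 1×1 block.

Assembling the blocks gives the Jordan form J above.

J = [[-1, 1, 0, 0, 0, 0], [0, -1, 0, 0, 0, 0], [0, 0, -1, 1, 0, 0], [0, 0, 0, -1, 0, 0], [0, 0, 0, 0, -1, 0], [0, 0, 0, 0, 0, 2]]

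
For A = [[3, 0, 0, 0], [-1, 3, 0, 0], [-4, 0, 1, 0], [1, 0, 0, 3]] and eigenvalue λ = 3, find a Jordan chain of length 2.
v_1 = [[-1, 0, 2, 0]]^T, v_2 = [[0, 1, 0, -1]]^T

We seek v_1 ∈ ker((A - 3I)^2) \ ker(A - 3I), then set v_{i+1} = (A - 3I) v_i.

One such chain is v_1 = [[-1, 0, 2, 0]]^T, v_2 = [[0, 1, 0, -1]]^T. Check: (A - 3I) v_2 = [[0, 0, 0, 0]]^T = 0.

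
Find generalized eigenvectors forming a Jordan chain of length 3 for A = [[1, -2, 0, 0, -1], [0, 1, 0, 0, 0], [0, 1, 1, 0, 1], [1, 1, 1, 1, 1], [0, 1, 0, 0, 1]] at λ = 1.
v_1 = [[0, -1, 1, 2, 0]]^T, v_2 = [[2, 0, -1, 0, -1]]^T, v_3 = [[1, 0, -1, 0, 0]]^T

We seek v_1 ∈ ker((A - I)^3) \ ker((A - I)^2), then set v_{i+1} = (A - I) v_i.

One such chain is v_1 = [[0, -1, 1, 2, 0]]^T, v_2 = [[2, 0, -1, 0, -1]]^T, v_3 = [[1, 0, -1, 0, 0]]^T. Check: (A - I) v_3 = [[0, 0, 0, 0, 0]]^T = 0.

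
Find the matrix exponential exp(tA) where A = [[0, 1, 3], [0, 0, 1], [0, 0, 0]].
e^{tA} = [[1, t, t*(t + 6)/2], [0, 1, t], [0, 0, 1]]

A has Jordan form J = [[0, 1, 0], [0, 0, 1], [0, 0, 0]] with A = PJP^{-1}, so e^{tA} = P e^{tJ} P^{-1}.

For a Jordan block J_k(λ), e^{tJ_k(λ)} = e^{λt} · (I + tN + t^2 N^2/2! + ... + t^{k-1} N^{k-1}/(k-1)!) where N is the nilpotent superdiagonal part.

Assembling the blocks and conjugating back gives the entries of e^{tA} as shown above.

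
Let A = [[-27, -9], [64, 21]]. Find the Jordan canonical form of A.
J = [[-3, 1], [0, -3]]

The characteristic polynomial is det(xI - A) = (x + 3)^2, so the eigenvalues are -3 (algebraic multiplicity 2).

For λ = -3: rank(A + 3I) = 1, rank((A + 3I)^2) = 0. The eigenspace has dimension 2 - 1 = 1, so there is 1 Jordan block; the rank sequence gives block sizes [2].

Assembling the blocks gives the Jordan form J above.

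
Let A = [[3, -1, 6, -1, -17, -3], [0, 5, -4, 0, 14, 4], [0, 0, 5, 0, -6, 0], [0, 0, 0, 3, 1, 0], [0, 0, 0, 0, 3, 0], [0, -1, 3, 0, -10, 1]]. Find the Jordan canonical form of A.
J = [[3, 1, 0, 0, 0, 0], [0, 3, 1, 0, 0, 0], [0, 0, 3, 0, 0, 0], [0, 0, 0, 3, 1, 0], [0, 0, 0, 0, 3, 0], [0, 0, 0, 0, 0, 5]]

The characteristic polynomial is det(xI - A) = (x - 5)(x - 3)^5, so the eigenvalues are 3 (algebraic multiplicity 5), 5 (algebraic multiplicity 1).

For λ = 3: rank(A - 3I) = 4, rank((A - 3I)^2) = 2, rank((A - 3I)^3) = 1. The eigenspace has dimension 6 - 4 = 2, so there are 2 Jordan blocks; the rank sequence gives block sizes [3, 2].

For λ = 5: algebraic multiplicity 1 gives one 1×1 block.

Assembling the blocks gives the Jordan form J above.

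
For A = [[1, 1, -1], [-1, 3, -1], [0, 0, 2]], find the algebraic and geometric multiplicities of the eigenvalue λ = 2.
algebraic multiplicity 3, geometric multiplicity 2

The characteristic polynomial is (x - 2)^3, so the factor x - 2 appears with exponent 3: the algebraic multiplicity is 3.

rank(A - 2I) = 1, so the eigenspace has dimension 3 - 1 = 2: the geometric multiplicity is 2.

Since 2 < 3, A is not diagonalizable.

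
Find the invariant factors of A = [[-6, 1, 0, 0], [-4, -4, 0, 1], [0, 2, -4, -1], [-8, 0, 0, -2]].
x + 4, (x + 4)^3

The Jordan structure of A has elementary divisors (x + 4)^3, (x + 4). Arranging the block sizes at each eigenvalue in decreasing order and taking row products gives the invariant factors.

Invariant factors (smallest first, each dividing the next): x + 4, (x + 4)^3.

Check: the last factor (x + 4)^3 is the minimal polynomial, and the product (x + 4)^4 is the characteristic polynomial.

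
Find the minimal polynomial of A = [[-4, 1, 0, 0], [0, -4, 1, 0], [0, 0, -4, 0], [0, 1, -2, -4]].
The characteristic polynomial factors as (x + 4)^4. The minimal polynomial is ∏(x - λ)^{k_λ} where k_λ is the size of the largest Jordan block at λ.

For λ = -4: rank(A + 4I) = 2, and the largest Jordan block has size 3 (the smallest k with rank((A + 4I)^k) = rank((A + 4I)^(k+1))).

So m_A(x) = (x + 4)^3.

m_A(x) = (x + 4)^3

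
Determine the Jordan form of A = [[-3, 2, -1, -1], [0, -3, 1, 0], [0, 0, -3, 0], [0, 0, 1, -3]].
The characteristic polynomial is det(xI - A) = (x + 3)^4, so the eigenvalues are -3 (algebraic multiplicity 4).

For λ = -3: rank(A + 3I) = 2, rank((A + 3I)^2) = 1, rank((A + 3I)^3) = 0. The eigenspace has dimension 4 - 2 = 2, so there are 2 Jordan blocks; the rank sequence gives block sizes [3, 1].

Assembling the blocks gives the Jordan form J above.

J = [[-3, 1, 0, 0], [0, -3, 1, 0], [0, 0, -3, 0], [0, 0, 0, -3]]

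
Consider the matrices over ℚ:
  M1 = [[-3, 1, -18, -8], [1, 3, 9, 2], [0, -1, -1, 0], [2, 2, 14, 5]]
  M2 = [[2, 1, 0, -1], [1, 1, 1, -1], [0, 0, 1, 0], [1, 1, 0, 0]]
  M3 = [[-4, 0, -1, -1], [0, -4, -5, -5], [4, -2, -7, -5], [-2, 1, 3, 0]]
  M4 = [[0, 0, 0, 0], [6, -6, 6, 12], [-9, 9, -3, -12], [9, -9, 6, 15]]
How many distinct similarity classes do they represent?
Characteristic polynomials: χ_{M1} = (x - 1)^4, χ_{M2} = (x - 1)^4, χ_{M3} = (x + 3)(x + 4)^3, χ_{M4} = x^2(x - 3)^2.

{M1, M2}: invariant factors x - 1, (x - 1)^3.

{M3}: invariant factors x + 4, (x + 3)(x + 4)^2.

{M4}: invariant factors x(x - 3), x(x - 3).

Matrices are similar if and only if their invariant-factor lists agree; the partition into similarity classes is {M1, M2}, {M3}, {M4}.

3 classes: {M1, M2}, {M3}, {M4}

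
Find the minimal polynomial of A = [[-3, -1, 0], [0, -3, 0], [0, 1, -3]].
The characteristic polynomial factors as (x + 3)^3. The minimal polynomial is ∏(x - λ)^{k_λ} where k_λ is the size of the largest Jordan block at λ.

For λ = -3: rank(A + 3I) = 1, and the largest Jordan block has size 2 (the smallest k with rank((A + 3I)^k) = rank((A + 3I)^(k+1))).

So m_A(x) = (x + 3)^2.

m_A(x) = (x + 3)^2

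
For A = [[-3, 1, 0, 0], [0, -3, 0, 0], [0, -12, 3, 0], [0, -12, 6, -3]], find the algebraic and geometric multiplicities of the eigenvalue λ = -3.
The characteristic polynomial is (x - 3)(x + 3)^3, so the factor x + 3 appears with exponent 3: the algebraic multiplicity is 3.

rank(A + 3I) = 2, so the eigenspace has dimension 4 - 2 = 2: the geometric multiplicity is 2.

Since 2 < 3, A is not diagonalizable.

algebraic multiplicity 3, geometric multiplicity 2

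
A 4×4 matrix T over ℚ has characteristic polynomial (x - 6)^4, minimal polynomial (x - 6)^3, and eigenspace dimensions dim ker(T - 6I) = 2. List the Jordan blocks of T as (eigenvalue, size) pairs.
λ = 6: algebraic multiplicity 4 (exponent in χ_T), largest block size 3 (exponent in m_T), 2 blocks (geometric multiplicity). These force block sizes [3, 1].

Jordan blocks: (6, 3), (6, 1)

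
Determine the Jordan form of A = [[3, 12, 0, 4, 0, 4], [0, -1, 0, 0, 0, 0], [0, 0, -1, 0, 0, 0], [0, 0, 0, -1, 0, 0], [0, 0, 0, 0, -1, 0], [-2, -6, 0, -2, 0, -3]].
The characteristic polynomial is det(xI - A) = (x - 1)(x + 1)^5, so the eigenvalues are -1 (algebraic multiplicity 5), 1 (algebraic multiplicity 1).

For λ = -1: rank(A + I) = 1. The eigenspace has dimension 6 - 1 = 5, so there are 5 Jordan blocks; the rank sequence gives block sizes [1, 1, 1, 1, 1].

For λ = 1: algebraic multiplicity 1 gives one 1×1 block.

Assembling the blocks gives the Jordan form J above.

J = [[-1, 0, 0, 0, 0, 0], [0, -1, 0, 0, 0, 0], [0, 0, -1, 0, 0, 0], [0, 0, 0, -1, 0, 0], [0, 0, 0, 0, -1, 0], [0, 0, 0, 0, 0, 1]]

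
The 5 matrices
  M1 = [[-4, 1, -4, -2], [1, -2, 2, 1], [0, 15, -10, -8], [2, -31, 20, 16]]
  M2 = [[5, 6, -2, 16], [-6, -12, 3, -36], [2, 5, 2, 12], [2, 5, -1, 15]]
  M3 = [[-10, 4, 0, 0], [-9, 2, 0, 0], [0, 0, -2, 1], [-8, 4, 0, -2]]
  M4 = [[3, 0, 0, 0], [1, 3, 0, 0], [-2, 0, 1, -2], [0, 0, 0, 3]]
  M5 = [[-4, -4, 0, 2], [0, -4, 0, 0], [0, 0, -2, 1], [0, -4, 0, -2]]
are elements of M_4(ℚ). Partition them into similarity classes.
4 classes: {M1}, {M2, M4}, {M3}, {M5}

Characteristic polynomials: χ_{M1} = (x - 6)(x + 2)^3, χ_{M2} = (x - 3)^3(x - 1), χ_{M3} = (x + 2)^2(x + 4)^2, χ_{M4} = (x - 3)^3(x - 1), χ_{M5} = (x + 2)^2(x + 4)^2.

{M1}: invariant factors (x - 6)(x + 2)^3.

{M2, M4}: invariant factors x - 3, (x - 3)^2(x - 1).

{M3}: invariant factors (x + 2)^2(x + 4)^2.

{M5}: invariant factors x + 4, (x + 2)^2(x + 4).

Matrices are similar if and only if their invariant-factor lists agree; the partition into similarity classes is {M1}, {M2, M4}, {M3}, {M5}.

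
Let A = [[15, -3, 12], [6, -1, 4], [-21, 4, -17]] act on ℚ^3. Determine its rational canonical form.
R = [[0, 0, -3], [1, 0, -1], [0, 1, -3]]

The invariant factors of A (the non-unit diagonal entries of the Smith normal form of xI - A over ℚ[x]) are (x + 3)(x^2 + 1), each dividing the next. The characteristic polynomial is their product, (x + 3)(x^2 + 1).

The rational canonical form is the block-diagonal matrix of companion matrices C(f_i):
R = [[0, 0, -3], [1, 0, -1], [0, 1, -3]].

Note the characteristic polynomial does not split into linear factors over ℚ, so A has no Jordan form over ℚ; the rational canonical form exists over any field.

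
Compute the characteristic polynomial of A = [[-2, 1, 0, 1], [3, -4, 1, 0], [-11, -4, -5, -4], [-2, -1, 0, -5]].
xI - A = [[x + 2, -1, 0, -1], [-3, x + 4, -1, 0], [11, 4, x + 5, 4], [2, 1, 0, x + 5]].

Expanding det(xI - A) along the first row:
det(xI - A) = + (x + 2)·det([[x + 4, -1, 0], [4, x + 5, 4], [1, 0, x + 5]]) - (-1)·det([[-3, -1, 0], [11, x + 5, 4], [2, 0, x + 5]]) + (0)·det([[-3, x + 4, 0], [11, 4, 4], [2, 1, x + 5]]) - (-1)·det([[-3, x + 4, -1], [11, 4, x + 5], [2, 1, 0]]).

Evaluating gives χ_A(x) = x^4 + 16x^3 + 96x^2 + 256x + 256 = (x + 4)^4.

χ_A(x) = (x + 4)^4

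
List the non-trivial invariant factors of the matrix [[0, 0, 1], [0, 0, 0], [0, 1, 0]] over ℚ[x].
The Jordan structure of A has elementary divisors x^3. Arranging the block sizes at each eigenvalue in decreasing order and taking row products gives the invariant factors.

Invariant factors (smallest first, each dividing the next): x^3.

Check: the last factor x^3 is the minimal polynomial, and the product x^3 is the characteristic polynomial.

x^3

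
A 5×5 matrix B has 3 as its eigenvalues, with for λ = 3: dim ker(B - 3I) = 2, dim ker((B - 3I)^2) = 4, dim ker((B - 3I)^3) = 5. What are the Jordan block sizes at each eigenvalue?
λ = 3: successive nullity increments [2, 2, 1] count blocks of size ≥ k; block sizes are [3, 2].

Jordan blocks: (3, 3), (3, 2)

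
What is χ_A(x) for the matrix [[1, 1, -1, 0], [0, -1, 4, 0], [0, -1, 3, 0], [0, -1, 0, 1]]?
χ_A(x) = (x - 1)^4

xI - A = [[x - 1, -1, 1, 0], [0, x + 1, -4, 0], [0, 1, x - 3, 0], [0, 1, 0, x - 1]].

Expanding det(xI - A) along the first row:
det(xI - A) = + (x - 1)·det([[x + 1, -4, 0], [1, x - 3, 0], [1, 0, x - 1]]) - (-1)·det([[0, -4, 0], [0, x - 3, 0], [0, 0, x - 1]]) + (1)·det([[0, x + 1, 0], [0, 1, 0], [0, 1, x - 1]]) - (0)·det([[0, x + 1, -4], [0, 1, x - 3], [0, 1, 0]]).

Evaluating gives χ_A(x) = x^4 - 4x^3 + 6x^2 - 4x + 1 = (x - 1)^4.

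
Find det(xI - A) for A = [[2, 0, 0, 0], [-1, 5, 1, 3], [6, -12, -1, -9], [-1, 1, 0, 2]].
xI - A = [[x - 2, 0, 0, 0], [1, x - 5, -1, -3], [-6, 12, x + 1, 9], [1, -1, 0, x - 2]].

Expanding det(xI - A) along the first row:
det(xI - A) = + (x - 2)·det([[x - 5, -1, -3], [12, x + 1, 9], [-1, 0, x - 2]]) - (0)·det([[1, -1, -3], [-6, x + 1, 9], [1, 0, x - 2]]) + (0)·det([[1, x - 5, -3], [-6, 12, 9], [1, -1, x - 2]]) - (0)·det([[1, x - 5, -1], [-6, 12, x + 1], [1, -1, 0]]).

Evaluating gives χ_A(x) = x^4 - 8x^3 + 24x^2 - 32x + 16 = (x - 2)^4.

χ_A(x) = (x - 2)^4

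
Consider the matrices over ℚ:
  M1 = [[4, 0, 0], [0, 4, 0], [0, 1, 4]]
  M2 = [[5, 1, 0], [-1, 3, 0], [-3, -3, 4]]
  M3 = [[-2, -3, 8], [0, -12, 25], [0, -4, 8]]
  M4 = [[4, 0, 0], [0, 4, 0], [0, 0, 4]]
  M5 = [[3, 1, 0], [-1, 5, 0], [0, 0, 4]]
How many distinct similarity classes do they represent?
3 classes: {M1, M2, M5}, {M3}, {M4}

Characteristic polynomials: χ_{M1} = (x - 4)^3, χ_{M2} = (x - 4)^3, χ_{M3} = (x + 2)^3, χ_{M4} = (x - 4)^3, χ_{M5} = (x - 4)^3.

{M1, M2, M5}: invariant factors x - 4, (x - 4)^2.

{M3}: invariant factors (x + 2)^3.

{M4}: invariant factors x - 4, x - 4, x - 4.

Matrices are similar if and only if their invariant-factor lists agree; the partition into similarity classes is {M1, M2, M5}, {M3}, {M4}.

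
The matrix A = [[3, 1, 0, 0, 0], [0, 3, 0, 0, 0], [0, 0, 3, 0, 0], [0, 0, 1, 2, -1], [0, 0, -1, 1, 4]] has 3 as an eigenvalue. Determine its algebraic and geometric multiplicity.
The characteristic polynomial is (x - 3)^5, so the factor x - 3 appears with exponent 5: the algebraic multiplicity is 5.

rank(A - 3I) = 2, so the eigenspace has dimension 5 - 2 = 3: the geometric multiplicity is 3.

Since 3 < 5, A is not diagonalizable.

algebraic multiplicity 5, geometric multiplicity 3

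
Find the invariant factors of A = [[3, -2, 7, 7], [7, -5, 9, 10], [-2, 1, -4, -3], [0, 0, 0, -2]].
The Jordan structure of A has elementary divisors (x + 2)^3, (x + 2). Arranging the block sizes at each eigenvalue in decreasing order and taking row products gives the invariant factors.

Invariant factors (smallest first, each dividing the next): x + 2, (x + 2)^3.

Check: the last factor (x + 2)^3 is the minimal polynomial, and the product (x + 2)^4 is the characteristic polynomial.

x + 2, (x + 2)^3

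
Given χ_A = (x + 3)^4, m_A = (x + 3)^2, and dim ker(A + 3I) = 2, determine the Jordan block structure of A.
λ = -3: algebraic multiplicity 4 (exponent in χ_A), largest block size 2 (exponent in m_A), 2 blocks (geometric multiplicity). These force block sizes [2, 2].

Jordan blocks: (-3, 2), (-3, 2)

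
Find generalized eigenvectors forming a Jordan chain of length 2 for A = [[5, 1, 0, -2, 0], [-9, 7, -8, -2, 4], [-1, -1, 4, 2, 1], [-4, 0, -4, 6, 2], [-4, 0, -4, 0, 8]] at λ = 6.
v_1 = [[0, 1, 0, 0, 0]]^T, v_2 = [[1, 1, -1, 0, 0]]^T

We seek v_1 ∈ ker((A - 6I)^2) \ ker(A - 6I), then set v_{i+1} = (A - 6I) v_i.

One such chain is v_1 = [[0, 1, 0, 0, 0]]^T, v_2 = [[1, 1, -1, 0, 0]]^T. Check: (A - 6I) v_2 = [[0, 0, 0, 0, 0]]^T = 0.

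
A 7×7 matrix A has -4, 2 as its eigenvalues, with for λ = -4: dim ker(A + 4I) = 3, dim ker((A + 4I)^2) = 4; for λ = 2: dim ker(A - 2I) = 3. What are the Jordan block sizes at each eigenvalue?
Jordan blocks: (-4, 2), (-4, 1), (-4, 1), (2, 1), (2, 1), (2, 1)

λ = -4: successive nullity increments [3, 1] count blocks of size ≥ k; block sizes are [2, 1, 1].
λ = 2: successive nullity increments [3] count blocks of size ≥ k; block sizes are [1, 1, 1].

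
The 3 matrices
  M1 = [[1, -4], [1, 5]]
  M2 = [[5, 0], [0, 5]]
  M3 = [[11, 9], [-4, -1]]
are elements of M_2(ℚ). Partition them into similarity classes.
3 classes: {M1}, {M2}, {M3}

Characteristic polynomials: χ_{M1} = (x - 3)^2, χ_{M2} = (x - 5)^2, χ_{M3} = (x - 5)^2.

{M1}: invariant factors (x - 3)^2.

{M2}: invariant factors x - 5, x - 5.

{M3}: invariant factors (x - 5)^2.

Matrices are similar if and only if their invariant-factor lists agree; the partition into similarity classes is {M1}, {M2}, {M3}.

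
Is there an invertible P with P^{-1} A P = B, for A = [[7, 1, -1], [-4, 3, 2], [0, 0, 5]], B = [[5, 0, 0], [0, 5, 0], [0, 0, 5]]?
No.

Both have characteristic polynomial (x - 5)^3, but the minimal polynomial of A is (x - 5)^2 while the minimal polynomial of B is x - 5. The minimal polynomial is a similarity invariant, so A and B are not similar.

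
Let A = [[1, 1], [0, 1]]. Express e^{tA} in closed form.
e^{tA} = [[e^{t}, t*e^{t}], [0, e^{t}]]

A has Jordan form J = [[1, 1], [0, 1]] with A = PJP^{-1}, so e^{tA} = P e^{tJ} P^{-1}.

For a Jordan block J_k(λ), e^{tJ_k(λ)} = e^{λt} · (I + tN + t^2 N^2/2! + ... + t^{k-1} N^{k-1}/(k-1)!) where N is the nilpotent superdiagonal part.

Assembling the blocks and conjugating back gives the entries of e^{tA} as shown above.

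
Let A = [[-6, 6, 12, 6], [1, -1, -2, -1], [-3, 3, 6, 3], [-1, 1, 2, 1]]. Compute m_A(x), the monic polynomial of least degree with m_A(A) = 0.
The characteristic polynomial factors as x^4. The minimal polynomial is ∏(x - λ)^{k_λ} where k_λ is the size of the largest Jordan block at λ.

For λ = 0: rank(A) = 1, and the largest Jordan block has size 2 (the smallest k with rank(A^k) = rank(A^(k+1))).

So m_A(x) = x^2.

m_A(x) = x^2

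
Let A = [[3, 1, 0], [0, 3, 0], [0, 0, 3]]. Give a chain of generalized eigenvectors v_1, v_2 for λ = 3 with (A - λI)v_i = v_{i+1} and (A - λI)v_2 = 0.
v_1 = [[-2, 1, 2]]^T, v_2 = [[1, 0, 0]]^T

We seek v_1 ∈ ker((A - 3I)^2) \ ker(A - 3I), then set v_{i+1} = (A - 3I) v_i.

One such chain is v_1 = [[-2, 1, 2]]^T, v_2 = [[1, 0, 0]]^T. Check: (A - 3I) v_2 = [[0, 0, 0]]^T = 0.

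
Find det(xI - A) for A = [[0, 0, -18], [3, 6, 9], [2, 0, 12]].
χ_A(x) = (x - 6)^3

xI - A = [[x, 0, 18], [-3, x - 6, -9], [-2, 0, x - 12]].

Expanding det(xI - A) along the first row:
det(xI - A) = + (x)·det([[x - 6, -9], [0, x - 12]]) - (0)·det([[-3, -9], [-2, x - 12]]) + (18)·det([[-3, x - 6], [-2, 0]]).

Evaluating gives χ_A(x) = x^3 - 18x^2 + 108x - 216 = (x - 6)^3.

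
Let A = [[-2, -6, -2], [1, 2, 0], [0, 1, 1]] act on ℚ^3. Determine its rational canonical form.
R = [[0, 0, 0], [1, 0, -2], [0, 1, 1]]

The invariant factors of A (the non-unit diagonal entries of the Smith normal form of xI - A over ℚ[x]) are x(x^2 - x + 2), each dividing the next. The characteristic polynomial is their product, x(x^2 - x + 2).

The rational canonical form is the block-diagonal matrix of companion matrices C(f_i):
R = [[0, 0, 0], [1, 0, -2], [0, 1, 1]].

Note the characteristic polynomial does not split into linear factors over ℚ, so A has no Jordan form over ℚ; the rational canonical form exists over any field.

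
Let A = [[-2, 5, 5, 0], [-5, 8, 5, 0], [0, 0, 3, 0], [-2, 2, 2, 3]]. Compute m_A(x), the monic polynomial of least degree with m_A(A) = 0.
m_A(x) = (x - 3)^2

The characteristic polynomial factors as (x - 3)^4. The minimal polynomial is ∏(x - λ)^{k_λ} where k_λ is the size of the largest Jordan block at λ.

For λ = 3: rank(A - 3I) = 1, and the largest Jordan block has size 2 (the smallest k with rank((A - 3I)^k) = rank((A - 3I)^(k+1))).

So m_A(x) = (x - 3)^2.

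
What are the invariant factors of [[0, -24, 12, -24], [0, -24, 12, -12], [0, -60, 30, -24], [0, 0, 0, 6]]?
x(x - 6), x(x - 6)

The Jordan structure of A has elementary divisors x, x, (x - 6), (x - 6). Arranging the block sizes at each eigenvalue in decreasing order and taking row products gives the invariant factors.

Invariant factors (smallest first, each dividing the next): x(x - 6), x(x - 6).

Check: the last factor x(x - 6) is the minimal polynomial, and the product x^2(x - 6)^2 is the characteristic polynomial.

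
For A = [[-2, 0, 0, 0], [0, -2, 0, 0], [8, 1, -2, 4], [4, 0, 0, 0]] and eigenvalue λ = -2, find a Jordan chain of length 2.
We seek v_1 ∈ ker((A + 2I)^2) \ ker(A + 2I), then set v_{i+1} = (A + 2I) v_i.

One such chain is v_1 = [[0, 1, 0, 0]]^T, v_2 = [[0, 0, 1, 0]]^T. Check: (A + 2I) v_2 = [[0, 0, 0, 0]]^T = 0.

v_1 = [[0, 1, 0, 0]]^T, v_2 = [[0, 0, 1, 0]]^T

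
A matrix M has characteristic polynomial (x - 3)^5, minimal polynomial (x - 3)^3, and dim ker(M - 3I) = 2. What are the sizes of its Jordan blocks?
λ = 3: algebraic multiplicity 5 (exponent in χ_M), largest block size 3 (exponent in m_M), 2 blocks (geometric multiplicity). These force block sizes [3, 2].

Jordan blocks: (3, 3), (3, 2)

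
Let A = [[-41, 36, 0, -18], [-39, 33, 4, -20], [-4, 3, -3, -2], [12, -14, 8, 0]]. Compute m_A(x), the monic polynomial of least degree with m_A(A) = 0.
The characteristic polynomial factors as (x - 4)(x + 5)^3. The minimal polynomial is ∏(x - λ)^{k_λ} where k_λ is the size of the largest Jordan block at λ.

For λ = -5: rank(A + 5I) = 3, and the largest Jordan block has size 3 (the smallest k with rank((A + 5I)^k) = rank((A + 5I)^(k+1))).
For λ = 4: rank(A - 4I) = 3, and the largest Jordan block has size 1 (the smallest k with rank((A - 4I)^k) = rank((A - 4I)^(k+1))).

So m_A(x) = (x - 4)(x + 5)^3.

m_A(x) = (x - 4)(x + 5)^3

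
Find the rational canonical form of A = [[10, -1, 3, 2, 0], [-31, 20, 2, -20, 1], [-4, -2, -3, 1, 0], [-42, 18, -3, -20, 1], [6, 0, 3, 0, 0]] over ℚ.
R = [[0, 3, 0, 0, 0], [1, 4, 0, 0, 0], [0, 0, 0, 0, 3], [0, 0, 1, 0, 7], [0, 0, 0, 1, 3]]

The invariant factors of A (the non-unit diagonal entries of the Smith normal form of xI - A over ℚ[x]) are x^2 - 4x - 3, (x + 1)(x^2 - 4x - 3), each dividing the next. The characteristic polynomial is their product, (x + 1)(x^2 - 4x - 3)^2.

The rational canonical form is the block-diagonal matrix of companion matrices C(f_i):
R = [[0, 3, 0, 0, 0], [1, 4, 0, 0, 0], [0, 0, 0, 0, 3], [0, 0, 1, 0, 7], [0, 0, 0, 1, 3]].

Note the characteristic polynomial does not split into linear factors over ℚ, so A has no Jordan form over ℚ; the rational canonical form exists over any field.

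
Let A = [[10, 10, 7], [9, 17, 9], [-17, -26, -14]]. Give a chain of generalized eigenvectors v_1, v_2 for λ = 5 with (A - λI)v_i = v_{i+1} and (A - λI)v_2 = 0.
We seek v_1 ∈ ker((A - 5I)^2) \ ker(A - 5I), then set v_{i+1} = (A - 5I) v_i.

One such chain is v_1 = [[0, 2, -3]]^T, v_2 = [[-1, -3, 5]]^T. Check: (A - 5I) v_2 = [[0, 0, 0]]^T = 0.

v_1 = [[0, 2, -3]]^T, v_2 = [[-1, -3, 5]]^T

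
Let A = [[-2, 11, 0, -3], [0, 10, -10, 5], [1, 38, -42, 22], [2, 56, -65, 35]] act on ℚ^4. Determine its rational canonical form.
R = [[0, 0, 0, 5], [1, 0, 0, 13], [0, 1, 0, 10], [0, 0, 1, 1]]

The invariant factors of A (the non-unit diagonal entries of the Smith normal form of xI - A over ℚ[x]) are (x + 1)^2(x^2 - 3x - 5), each dividing the next. The characteristic polynomial is their product, (x + 1)^2(x^2 - 3x - 5).

The rational canonical form is the block-diagonal matrix of companion matrices C(f_i):
R = [[0, 0, 0, 5], [1, 0, 0, 13], [0, 1, 0, 10], [0, 0, 1, 1]].

Note the characteristic polynomial does not split into linear factors over ℚ, so A has no Jordan form over ℚ; the rational canonical form exists over any field.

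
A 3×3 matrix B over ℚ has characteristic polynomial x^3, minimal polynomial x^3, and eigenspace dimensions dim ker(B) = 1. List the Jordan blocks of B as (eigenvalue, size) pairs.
λ = 0: algebraic multiplicity 3 (exponent in χ_B), largest block size 3 (exponent in m_B), 1 block (geometric multiplicity). This forces block sizes [3].

Jordan blocks: (0, 3)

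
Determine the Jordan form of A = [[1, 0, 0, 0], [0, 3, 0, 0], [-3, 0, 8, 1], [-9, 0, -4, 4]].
The characteristic polynomial is det(xI - A) = (x - 6)^2(x - 3)(x - 1), so the eigenvalues are 1 (algebraic multiplicity 1), 3 (algebraic multiplicity 1), 6 (algebraic multiplicity 2).

For λ = 1: algebraic multiplicity 1 gives one 1×1 block.

For λ = 3: algebraic multiplicity 1 gives one 1×1 block.

For λ = 6: rank(A - 6I) = 3, rank((A - 6I)^2) = 2. The eigenspace has dimension 4 - 3 = 1, so there is 1 Jordan block; the rank sequence gives block sizes [2].

Assembling the blocks gives the Jordan form J above.

J = [[1, 0, 0, 0], [0, 3, 0, 0], [0, 0, 6, 1], [0, 0, 0, 6]]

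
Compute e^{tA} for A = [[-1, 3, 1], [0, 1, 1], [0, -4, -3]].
e^{tA} = [[e^{-t}, t*(t + 3)*e^{-t}, t*(t + 2)*e^{-t}/2], [0, (2*t + 1)*e^{-t}, t*e^{-t}], [0, -4*t*e^{-t}, (1 - 2*t)*e^{-t}]]

A has Jordan form J = [[-1, 1, 0], [0, -1, 1], [0, 0, -1]] with A = PJP^{-1}, so e^{tA} = P e^{tJ} P^{-1}.

For a Jordan block J_k(λ), e^{tJ_k(λ)} = e^{λt} · (I + tN + t^2 N^2/2! + ... + t^{k-1} N^{k-1}/(k-1)!) where N is the nilpotent superdiagonal part.

Assembling the blocks and conjugating back gives the entries of e^{tA} as shown above.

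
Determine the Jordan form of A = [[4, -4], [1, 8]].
J = [[6, 1], [0, 6]]

The characteristic polynomial is det(xI - A) = (x - 6)^2, so the eigenvalues are 6 (algebraic multiplicity 2).

For λ = 6: rank(A - 6I) = 1, rank((A - 6I)^2) = 0. The eigenspace has dimension 2 - 1 = 1, so there is 1 Jordan block; the rank sequence gives block sizes [2].

Assembling the blocks gives the Jordan form J above.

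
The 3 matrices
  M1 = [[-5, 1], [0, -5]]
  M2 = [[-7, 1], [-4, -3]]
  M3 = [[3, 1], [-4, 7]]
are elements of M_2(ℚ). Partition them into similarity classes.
Characteristic polynomials: χ_{M1} = (x + 5)^2, χ_{M2} = (x + 5)^2, χ_{M3} = (x - 5)^2.

{M1, M2}: invariant factors (x + 5)^2.

{M3}: invariant factors (x - 5)^2.

Matrices are similar if and only if their invariant-factor lists agree; the partition into similarity classes is {M1, M2}, {M3}.

2 classes: {M1, M2}, {M3}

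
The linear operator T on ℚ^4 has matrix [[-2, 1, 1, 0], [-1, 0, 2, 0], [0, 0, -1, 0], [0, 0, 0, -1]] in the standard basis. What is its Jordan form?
The characteristic polynomial is det(xI - A) = (x + 1)^4, so the eigenvalues are -1 (algebraic multiplicity 4).

For λ = -1: rank(A + I) = 2, rank((A + I)^2) = 1, rank((A + I)^3) = 0. The eigenspace has dimension 4 - 2 = 2, so there are 2 Jordan blocks; the rank sequence gives block sizes [3, 1].

Assembling the blocks gives the Jordan form J above.

J = [[-1, 1, 0, 0], [0, -1, 1, 0], [0, 0, -1, 0], [0, 0, 0, -1]]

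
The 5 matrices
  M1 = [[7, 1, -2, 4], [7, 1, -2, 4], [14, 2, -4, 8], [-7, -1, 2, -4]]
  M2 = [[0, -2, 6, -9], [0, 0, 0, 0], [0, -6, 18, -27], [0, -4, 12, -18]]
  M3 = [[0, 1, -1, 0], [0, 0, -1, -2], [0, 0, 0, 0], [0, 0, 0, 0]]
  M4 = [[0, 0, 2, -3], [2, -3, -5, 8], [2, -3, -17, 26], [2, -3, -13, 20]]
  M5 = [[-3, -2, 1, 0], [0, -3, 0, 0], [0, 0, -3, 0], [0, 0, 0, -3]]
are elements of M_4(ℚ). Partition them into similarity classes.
Characteristic polynomials: χ_{M1} = x^4, χ_{M2} = x^4, χ_{M3} = x^4, χ_{M4} = x^4, χ_{M5} = (x + 3)^4.

{M1, M2}: invariant factors x, x, x^2.

{M3, M4}: invariant factors x, x^3.

{M5}: invariant factors x + 3, x + 3, (x + 3)^2.

Matrices are similar if and only if their invariant-factor lists agree; the partition into similarity classes is {M1, M2}, {M3, M4}, {M5}.

3 classes: {M1, M2}, {M3, M4}, {M5}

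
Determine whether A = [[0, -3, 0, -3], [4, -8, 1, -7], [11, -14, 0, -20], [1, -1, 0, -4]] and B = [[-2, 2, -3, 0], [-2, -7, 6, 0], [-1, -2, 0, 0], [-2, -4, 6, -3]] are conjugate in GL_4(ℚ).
Both have characteristic polynomial (x + 3)^4, but the minimal polynomial of A is (x + 3)^3 while the minimal polynomial of B is (x + 3)^2. The minimal polynomial is a similarity invariant, so A and B are not similar.

No.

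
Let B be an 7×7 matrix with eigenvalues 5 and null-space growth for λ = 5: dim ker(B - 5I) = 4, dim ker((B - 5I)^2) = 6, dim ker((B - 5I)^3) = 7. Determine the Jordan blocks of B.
λ = 5: successive nullity increments [4, 2, 1] count blocks of size ≥ k; block sizes are [3, 2, 1, 1].

Jordan blocks: (5, 3), (5, 2), (5, 1), (5, 1)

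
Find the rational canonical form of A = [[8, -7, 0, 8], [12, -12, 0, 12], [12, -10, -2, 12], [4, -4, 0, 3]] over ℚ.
The invariant factors of A (the non-unit diagonal entries of the Smith normal form of xI - A over ℚ[x]) are x + 2, (x - 3)(x + 2)^2, each dividing the next. The characteristic polynomial is their product, (x - 3)(x + 2)^3.

The rational canonical form is the block-diagonal matrix of companion matrices C(f_i):
R = [[-2, 0, 0, 0], [0, 0, 0, 12], [0, 1, 0, 8], [0, 0, 1, -1]].

R = [[-2, 0, 0, 0], [0, 0, 0, 12], [0, 1, 0, 8], [0, 0, 1, -1]]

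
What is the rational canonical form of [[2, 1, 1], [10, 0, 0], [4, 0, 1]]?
R = [[0, 0, -10], [1, 0, 12], [0, 1, 3]]

The invariant factors of A (the non-unit diagonal entries of the Smith normal form of xI - A over ℚ[x]) are (x - 5)(x^2 + 2x - 2), each dividing the next. The characteristic polynomial is their product, (x - 5)(x^2 + 2x - 2).

The rational canonical form is the block-diagonal matrix of companion matrices C(f_i):
R = [[0, 0, -10], [1, 0, 12], [0, 1, 3]].

Note the characteristic polynomial does not split into linear factors over ℚ, so A has no Jordan form over ℚ; the rational canonical form exists over any field.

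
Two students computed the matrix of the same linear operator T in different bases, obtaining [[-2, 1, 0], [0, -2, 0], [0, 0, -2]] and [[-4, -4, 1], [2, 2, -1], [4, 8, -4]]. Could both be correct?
Two matrices over a field are similar if and only if they have the same invariant factors.

Both A and B have characteristic polynomial (x + 2)^3 and minimal polynomial (x + 2)^2. Computing further, both have invariant factors x + 2, (x + 2)^2. Hence A and B are similar.

Yes.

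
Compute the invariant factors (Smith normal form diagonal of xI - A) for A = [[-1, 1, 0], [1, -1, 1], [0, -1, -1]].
The Jordan structure of A has elementary divisors (x + 1)^3. Arranging the block sizes at each eigenvalue in decreasing order and taking row products gives the invariant factors.

Invariant factors (smallest first, each dividing the next): (x + 1)^3.

Check: the last factor (x + 1)^3 is the minimal polynomial, and the product (x + 1)^3 is the characteristic polynomial.

(x + 1)^3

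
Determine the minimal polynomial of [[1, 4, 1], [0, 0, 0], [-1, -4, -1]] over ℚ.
m_A(x) = x^2

The characteristic polynomial factors as x^3. The minimal polynomial is ∏(x - λ)^{k_λ} where k_λ is the size of the largest Jordan block at λ.

For λ = 0: rank(A) = 1, and the largest Jordan block has size 2 (the smallest k with rank(A^k) = rank(A^(k+1))).

So m_A(x) = x^2.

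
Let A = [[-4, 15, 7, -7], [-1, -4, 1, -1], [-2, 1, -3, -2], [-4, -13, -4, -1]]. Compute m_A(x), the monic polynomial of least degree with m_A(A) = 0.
The characteristic polynomial factors as (x - 3)(x + 5)^3. The minimal polynomial is ∏(x - λ)^{k_λ} where k_λ is the size of the largest Jordan block at λ.

For λ = -5: rank(A + 5I) = 3, and the largest Jordan block has size 3 (the smallest k with rank((A + 5I)^k) = rank((A + 5I)^(k+1))).
For λ = 3: rank(A - 3I) = 3, and the largest Jordan block has size 1 (the smallest k with rank((A - 3I)^k) = rank((A - 3I)^(k+1))).

So m_A(x) = (x - 3)(x + 5)^3.

m_A(x) = (x - 3)(x + 5)^3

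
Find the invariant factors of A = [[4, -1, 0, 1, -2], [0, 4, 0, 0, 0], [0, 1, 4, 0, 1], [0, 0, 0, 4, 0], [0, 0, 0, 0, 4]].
The Jordan structure of A has elementary divisors (x - 4)^2, (x - 4)^2, (x - 4). Arranging the block sizes at each eigenvalue in decreasing order and taking row products gives the invariant factors.

Invariant factors (smallest first, each dividing the next): x - 4, (x - 4)^2, (x - 4)^2.

Check: the last factor (x - 4)^2 is the minimal polynomial, and the product (x - 4)^5 is the characteristic polynomial.

x - 4, (x - 4)^2, (x - 4)^2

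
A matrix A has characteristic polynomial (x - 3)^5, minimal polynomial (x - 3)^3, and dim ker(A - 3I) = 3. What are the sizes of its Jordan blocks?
Jordan blocks: (3, 3), (3, 1), (3, 1)

λ = 3: algebraic multiplicity 5 (exponent in χ_A), largest block size 3 (exponent in m_A), 3 blocks (geometric multiplicity). These force block sizes [3, 1, 1].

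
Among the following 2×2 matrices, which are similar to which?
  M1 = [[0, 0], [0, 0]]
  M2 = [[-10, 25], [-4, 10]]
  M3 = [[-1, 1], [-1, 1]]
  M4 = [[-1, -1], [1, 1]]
2 classes: {M1}, {M2, M3, M4}

Characteristic polynomials: χ_{M1} = x^2, χ_{M2} = x^2, χ_{M3} = x^2, χ_{M4} = x^2.

{M1}: invariant factors x, x.

{M2, M3, M4}: invariant factors x^2.

Matrices are similar if and only if their invariant-factor lists agree; the partition into similarity classes is {M1}, {M2, M3, M4}.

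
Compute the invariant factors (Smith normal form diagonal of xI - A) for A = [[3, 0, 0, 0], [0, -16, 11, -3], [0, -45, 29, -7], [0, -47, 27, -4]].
The Jordan structure of A has elementary divisors (x - 3)^3, (x - 3). Arranging the block sizes at each eigenvalue in decreasing order and taking row products gives the invariant factors.

Invariant factors (smallest first, each dividing the next): x - 3, (x - 3)^3.

Check: the last factor (x - 3)^3 is the minimal polynomial, and the product (x - 3)^4 is the characteristic polynomial.

x - 3, (x - 3)^3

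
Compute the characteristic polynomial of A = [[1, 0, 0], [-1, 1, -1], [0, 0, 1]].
χ_A(x) = (x - 1)^3

xI - A = [[x - 1, 0, 0], [1, x - 1, 1], [0, 0, x - 1]].

Expanding det(xI - A) along the first row:
det(xI - A) = + (x - 1)·det([[x - 1, 1], [0, x - 1]]) - (0)·det([[1, 1], [0, x - 1]]) + (0)·det([[1, x - 1], [0, 0]]).

Evaluating gives χ_A(x) = x^3 - 3x^2 + 3x - 1 = (x - 1)^3.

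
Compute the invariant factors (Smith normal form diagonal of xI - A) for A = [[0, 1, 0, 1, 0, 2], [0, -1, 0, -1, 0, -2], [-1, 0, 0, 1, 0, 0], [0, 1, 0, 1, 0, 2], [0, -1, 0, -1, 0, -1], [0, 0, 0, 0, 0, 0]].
The Jordan structure of A has elementary divisors x^2, x^2, x^2. Arranging the block sizes at each eigenvalue in decreasing order and taking row products gives the invariant factors.

Invariant factors (smallest first, each dividing the next): x^2, x^2, x^2.

Check: the last factor x^2 is the minimal polynomial, and the product x^6 is the characteristic polynomial.

x^2, x^2, x^2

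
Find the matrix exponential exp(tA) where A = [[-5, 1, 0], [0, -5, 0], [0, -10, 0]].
e^{tA} = [[e^{-5*t}, t*e^{-5*t}, 0], [0, e^{-5*t}, 0], [0, -2 + 2*e^{-5*t}, 1]]

A has Jordan form J = [[-5, 1, 0], [0, -5, 0], [0, 0, 0]] with A = PJP^{-1}, so e^{tA} = P e^{tJ} P^{-1}.

For a Jordan block J_k(λ), e^{tJ_k(λ)} = e^{λt} · (I + tN + t^2 N^2/2! + ... + t^{k-1} N^{k-1}/(k-1)!) where N is the nilpotent superdiagonal part.

Assembling the blocks and conjugating back gives the entries of e^{tA} as shown above.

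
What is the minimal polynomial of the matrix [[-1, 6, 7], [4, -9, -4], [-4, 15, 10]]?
The characteristic polynomial factors as (x - 6)(x + 3)^2. The minimal polynomial is ∏(x - λ)^{k_λ} where k_λ is the size of the largest Jordan block at λ.

For λ = -3: rank(A + 3I) = 2, and the largest Jordan block has size 2 (the smallest k with rank((A + 3I)^k) = rank((A + 3I)^(k+1))).
For λ = 6: rank(A - 6I) = 2, and the largest Jordan block has size 1 (the smallest k with rank((A - 6I)^k) = rank((A - 6I)^(k+1))).

So m_A(x) = (x - 6)(x + 3)^2.

m_A(x) = (x - 6)(x + 3)^2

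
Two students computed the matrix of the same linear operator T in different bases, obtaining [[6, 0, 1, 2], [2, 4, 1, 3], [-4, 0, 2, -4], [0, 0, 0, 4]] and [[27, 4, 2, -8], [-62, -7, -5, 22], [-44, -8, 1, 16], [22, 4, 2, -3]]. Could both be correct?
trace(A) = 16 but trace(B) = 18. The trace is a similarity invariant, so A and B are not similar.

No.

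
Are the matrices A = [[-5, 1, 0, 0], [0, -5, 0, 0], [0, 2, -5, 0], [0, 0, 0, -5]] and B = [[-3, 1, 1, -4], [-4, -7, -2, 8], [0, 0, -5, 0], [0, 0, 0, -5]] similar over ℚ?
Yes.

Two matrices over a field are similar if and only if they have the same invariant factors.

Both A and B have characteristic polynomial (x + 5)^4 and minimal polynomial (x + 5)^2. Computing further, both have invariant factors x + 5, x + 5, (x + 5)^2. Hence A and B are similar.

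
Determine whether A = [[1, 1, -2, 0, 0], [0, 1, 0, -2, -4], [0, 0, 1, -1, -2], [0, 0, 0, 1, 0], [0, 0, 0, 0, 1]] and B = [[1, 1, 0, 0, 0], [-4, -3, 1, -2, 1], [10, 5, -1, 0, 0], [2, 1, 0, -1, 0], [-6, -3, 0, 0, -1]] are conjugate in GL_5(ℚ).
trace(A) = 5 but trace(B) = -5. The trace is a similarity invariant, so A and B are not similar.

No.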